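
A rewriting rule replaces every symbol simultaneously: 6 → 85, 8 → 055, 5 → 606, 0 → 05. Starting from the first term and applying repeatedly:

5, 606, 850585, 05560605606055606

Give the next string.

056066068505850560685058505606606850585

Applying the rule to each of the 17 symbols of 05560605606055606 gives the pieces 05 606 606 85 05 85 05 606 85 05 85 05 606 606 85 05 85, which concatenate to the answer.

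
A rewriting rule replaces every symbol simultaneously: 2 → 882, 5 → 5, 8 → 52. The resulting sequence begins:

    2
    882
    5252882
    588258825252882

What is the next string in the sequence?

5525288255252882588258825252882

φ(588258825252882) expands symbol-by-symbol to 5 52 52 882 5 52 52 882 5 882 5 882 52 52 882; joining the 15 pieces gives the next term.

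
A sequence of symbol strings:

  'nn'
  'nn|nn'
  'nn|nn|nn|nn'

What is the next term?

nn|nn|nn|nn|nn|nn|nn|nn

Every step duplicates the string with '|' between the halves.
So the next term is two copies of nn|nn|nn|nn with '|' between the halves.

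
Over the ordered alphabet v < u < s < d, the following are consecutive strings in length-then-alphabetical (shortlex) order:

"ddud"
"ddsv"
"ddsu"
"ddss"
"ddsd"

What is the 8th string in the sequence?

Continuing the enumeration 3 steps past ddsd: ddsd → dddv → dddu → (answer).

ddds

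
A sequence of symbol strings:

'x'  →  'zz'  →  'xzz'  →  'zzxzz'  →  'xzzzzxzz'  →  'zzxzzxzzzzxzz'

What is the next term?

From term 3 onward, concatenate the second-to-last term with the last: x·zz = xzz, zz·xzz = zzxzz, …
So term 7 is xzzzzxzz·zzxzzxzzzzxzz.

xzzzzxzzzzxzzxzzzzxzz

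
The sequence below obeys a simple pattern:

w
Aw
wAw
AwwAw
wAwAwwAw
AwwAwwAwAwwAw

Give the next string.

wAwAwwAwAwwAwwAwAwwAw

Each term (from the third on) is the two preceding terms concatenated in order: term 3 = w·Aw = wAw.
The next term joins wAwAwwAw and AwwAwwAwAwwAw.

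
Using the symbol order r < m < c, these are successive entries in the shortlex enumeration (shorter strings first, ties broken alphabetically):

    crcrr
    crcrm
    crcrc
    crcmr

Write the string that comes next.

Find the rightmost character of crcmr below c, bump it to the next letter, and reset everything to its right to r.

crcmm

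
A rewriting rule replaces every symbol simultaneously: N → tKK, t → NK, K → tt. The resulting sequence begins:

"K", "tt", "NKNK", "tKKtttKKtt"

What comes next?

NKttttNKNKNKttttNKNK

Expanding tKKtttKKtt: t→NK, K→tt, K→tt, t→NK, t→NK, t→NK, K→tt, K→tt, t→NK, t→NK. Concatenated: NK tt tt NK NK NK tt tt NK NK.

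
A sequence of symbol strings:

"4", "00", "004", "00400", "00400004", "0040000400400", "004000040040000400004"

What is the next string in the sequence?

This is a Fibonacci-style word recurrence s(k) = s(k−1)·s(k−2): e.g. 00·4 = 004.
So term 8 is 004000040040000400004·0040000400400.

0040000400400004000040040000400400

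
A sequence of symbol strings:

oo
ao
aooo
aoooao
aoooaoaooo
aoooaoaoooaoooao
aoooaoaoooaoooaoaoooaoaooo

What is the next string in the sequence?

aoooaoaoooaoooaoaoooaoaoooaoooaoaoooaoooao

Each term (from the third on) is the previous term followed by the one before it: term 3 = ao·oo = aooo.
So term 8 is aoooaoaoooaoooaoaoooaoaooo·aoooaoaoooaoooao.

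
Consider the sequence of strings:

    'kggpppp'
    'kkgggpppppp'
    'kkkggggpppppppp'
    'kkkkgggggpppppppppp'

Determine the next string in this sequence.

Each string has the form k^{n-1} g^{n} p^{2n}, where the shown terms are n = 2, 3, 4, 5.
For the next term, n = 6, so the run lengths are 5, 6, 12.

kkkkkggggggpppppppppppp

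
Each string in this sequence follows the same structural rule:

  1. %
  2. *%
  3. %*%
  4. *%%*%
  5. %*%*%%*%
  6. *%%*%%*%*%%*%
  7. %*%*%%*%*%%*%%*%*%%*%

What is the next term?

*%%*%%*%*%%*%%*%*%%*%*%%*%%*%*%%*%

This is a Fibonacci-style word recurrence s(k) = s(k−2)·s(k−1): e.g. %·*% = %*%.
Continuing: *%%*%%*%*%%*% · %*%*%%*%*%%*%%*%*%%*% gives term 8.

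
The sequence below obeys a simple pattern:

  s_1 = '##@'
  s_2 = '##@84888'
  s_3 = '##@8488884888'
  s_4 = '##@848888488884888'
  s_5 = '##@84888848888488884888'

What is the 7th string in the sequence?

Every step adds 84888 to the end: s(k+1) = s(k)·84888.
From ##@84888848888488884888, 2 further steps: ##@84888848888488884888 → ##@8488884888848888488884888 → (answer).

##@848888488884888848888488884888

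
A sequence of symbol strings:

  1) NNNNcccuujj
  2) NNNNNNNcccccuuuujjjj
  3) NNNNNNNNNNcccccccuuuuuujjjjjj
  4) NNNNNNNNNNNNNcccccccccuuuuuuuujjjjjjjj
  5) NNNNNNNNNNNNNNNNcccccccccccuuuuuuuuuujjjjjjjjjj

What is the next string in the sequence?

NNNNNNNNNNNNNNNNNNNcccccccccccccuuuuuuuuuuuujjjjjjjjjjjj

Each string has the form N^{3n+1} c^{2n+1} u^{2n} j^{2n} (n = 1, 2, …).
At n = 6 the blocks have lengths 19, 13, 12, 12.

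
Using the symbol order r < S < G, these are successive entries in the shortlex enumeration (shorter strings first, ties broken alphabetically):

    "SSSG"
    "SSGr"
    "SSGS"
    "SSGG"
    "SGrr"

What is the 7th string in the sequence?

SGrG

Continuing the enumeration 2 steps past SGrr: SGrr → SGrS → (answer).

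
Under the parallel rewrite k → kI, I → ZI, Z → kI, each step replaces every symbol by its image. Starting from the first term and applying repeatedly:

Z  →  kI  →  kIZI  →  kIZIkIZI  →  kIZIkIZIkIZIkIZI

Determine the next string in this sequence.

Rewriting the 16 symbols of kIZIkIZIkIZIkIZI one by one yields kI ZI kI ZI kI ZI kI ZI kI ZI kI ZI kI ZI kI ZI; concatenated:

kIZIkIZIkIZIkIZIkIZIkIZIkIZIkIZI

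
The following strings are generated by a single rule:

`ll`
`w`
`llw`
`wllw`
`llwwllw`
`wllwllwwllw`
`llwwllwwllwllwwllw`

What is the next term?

From term 3 onward, concatenate the second-to-last term with the last: ll·w = llw, w·llw = wllw, …
Continuing: wllwllwwllw · llwwllwwllwllwwllw gives term 8.

wllwllwwllwllwwllwwllwllwwllw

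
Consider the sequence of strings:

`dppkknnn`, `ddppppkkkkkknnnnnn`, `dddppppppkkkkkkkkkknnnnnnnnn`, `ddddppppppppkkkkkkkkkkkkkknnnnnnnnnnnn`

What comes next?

Each string has the form d^{n} p^{2n} k^{4n-2} n^{3n} (n = 1, 2, …).
Setting n = 5 gives 5, 10, 18, 15 characters in each block.

dddddppppppppppkkkkkkkkkkkkkkkkkknnnnnnnnnnnnnnn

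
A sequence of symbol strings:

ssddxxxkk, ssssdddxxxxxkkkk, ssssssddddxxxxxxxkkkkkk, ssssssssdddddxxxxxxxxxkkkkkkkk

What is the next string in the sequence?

Term n consists of 2n s's, followed by n+1 d's, followed by 2n+1 x's, followed by 2n k's (n = 1, 2, …).
Setting n = 5 gives 10, 6, 11, 10 characters in each block.

ssssssssssddddddxxxxxxxxxxxkkkkkkkkkk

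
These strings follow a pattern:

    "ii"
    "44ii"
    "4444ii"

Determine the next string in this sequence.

Every step adds 44 at the front: s(k+1) = 44·s(k).
One more step from 4444ii gives the answer.

444444ii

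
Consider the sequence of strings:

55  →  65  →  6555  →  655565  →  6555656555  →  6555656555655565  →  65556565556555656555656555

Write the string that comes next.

Each term (from the third on) is the previous term followed by the one before it: term 3 = 65·55 = 6555.
So term 8 is 65556565556555656555656555·6555656555655565.

655565655565556565556565556555656555655565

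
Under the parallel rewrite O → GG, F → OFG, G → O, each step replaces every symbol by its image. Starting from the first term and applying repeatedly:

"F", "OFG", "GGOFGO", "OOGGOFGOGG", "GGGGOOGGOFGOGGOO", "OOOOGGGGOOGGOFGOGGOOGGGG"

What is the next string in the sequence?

Replace each of the 24 characters of OOOOGGGGOOGGOFGOGGOOGGGG in place — GG GG GG GG O O O O GG GG O O GG OFG O GG O O GG GG O O O O — and concatenate.

GGGGGGGGOOOOGGGGOOGGOFGOGGOOGGGGOOOO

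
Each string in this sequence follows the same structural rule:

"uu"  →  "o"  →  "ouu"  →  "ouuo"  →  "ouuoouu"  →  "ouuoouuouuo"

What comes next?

ouuoouuouuoouuoouu

Each term (from the third on) is the previous term followed by the one before it: term 3 = o·uu = ouu.
The next term joins ouuoouuouuo and ouuoouu.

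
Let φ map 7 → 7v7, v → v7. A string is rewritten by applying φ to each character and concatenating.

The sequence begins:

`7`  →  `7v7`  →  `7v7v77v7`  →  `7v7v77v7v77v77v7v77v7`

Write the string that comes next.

Applying the rule to each of the 21 symbols of 7v7v77v7v77v77v7v77v7 gives the pieces 7v7 v7 7v7 v7 7v7 7v7 v7 7v7 v7 7v7 7v7 v7 7v7 7v7 v7 7v7 v7 7v7 7v7 v7 7v7, which concatenate to the answer.

7v7v77v7v77v77v7v77v7v77v77v7v77v77v7v77v7v77v77v7v77v7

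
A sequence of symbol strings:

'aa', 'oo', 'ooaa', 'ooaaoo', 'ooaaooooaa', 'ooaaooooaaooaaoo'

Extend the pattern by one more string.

ooaaooooaaooaaooooaaooooaa

From term 3 onward, concatenate the last term with the second-to-last: oo·aa = ooaa, ooaa·oo = ooaaoo, …
The next term joins ooaaooooaaooaaoo and ooaaooooaa.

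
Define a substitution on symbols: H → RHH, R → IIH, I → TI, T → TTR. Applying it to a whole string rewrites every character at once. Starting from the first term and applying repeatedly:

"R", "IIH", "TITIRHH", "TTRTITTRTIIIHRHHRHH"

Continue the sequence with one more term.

Rewriting the 19 symbols of TTRTITTRTIIIHRHHRHH one by one yields TTR TTR IIH TTR TI TTR TTR IIH TTR TI TI TI RHH IIH RHH RHH IIH RHH RHH; concatenated:

TTRTTRIIHTTRTITTRTTRIIHTTRTITITIRHHIIHRHHRHHIIHRHHRHH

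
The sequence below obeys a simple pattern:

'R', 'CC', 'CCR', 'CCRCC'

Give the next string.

CCRCCCCR

Each term (from the third on) is the previous term followed by the one before it: term 3 = CC·R = CCR.
The next term joins CCRCC and CCR.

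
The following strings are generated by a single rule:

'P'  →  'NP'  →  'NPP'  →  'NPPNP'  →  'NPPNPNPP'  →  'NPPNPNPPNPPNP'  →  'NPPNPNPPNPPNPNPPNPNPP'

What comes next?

NPPNPNPPNPPNPNPPNPNPPNPPNPNPPNPPNP

From term 3 onward, concatenate the last term with the second-to-last: NP·P = NPP, NPP·NP = NPPNP, …
Continuing: NPPNPNPPNPPNPNPPNPNPP · NPPNPNPPNPPNP gives term 8.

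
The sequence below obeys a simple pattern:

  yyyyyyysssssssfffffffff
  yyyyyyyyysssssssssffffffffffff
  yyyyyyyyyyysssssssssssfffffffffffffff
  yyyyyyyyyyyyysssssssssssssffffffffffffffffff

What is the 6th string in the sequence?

yyyyyyyyyyyyyyyyysssssssssssssssssffffffffffffffffffffffff

The n-th term is 2n+1 y's then 2n+1 s's then 3n f's, where the shown terms are n = 3, 4, 5, 6.
At n = 8 the blocks have lengths 17, 17, 24.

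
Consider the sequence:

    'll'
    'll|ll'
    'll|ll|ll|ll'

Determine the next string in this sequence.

Each string is two copies of the previous one joined by '|'.
Doubling ll|ll|ll|ll with '|' between the halves:

ll|ll|ll|ll|ll|ll|ll|ll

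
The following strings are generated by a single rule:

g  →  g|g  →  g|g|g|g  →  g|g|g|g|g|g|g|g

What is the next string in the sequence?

Every step duplicates the string with '|' between the halves.
Doubling g|g|g|g|g|g|g|g with '|' between the halves:

g|g|g|g|g|g|g|g|g|g|g|g|g|g|g|g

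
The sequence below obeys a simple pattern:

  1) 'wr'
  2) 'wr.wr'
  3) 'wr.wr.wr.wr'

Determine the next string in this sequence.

s(k+1) = s(k)·.·s(k) — each term doubles the last with '.' between the halves.
One more doubling of wr.wr.wr.wr gives the answer.

wr.wr.wr.wr.wr.wr.wr.wr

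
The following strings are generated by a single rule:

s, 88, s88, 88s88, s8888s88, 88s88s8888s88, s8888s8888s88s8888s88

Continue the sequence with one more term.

This is a Fibonacci-style word recurrence s(k) = s(k−2)·s(k−1): e.g. s·88 = s88.
So term 8 is 88s88s8888s88·s8888s8888s88s8888s88.

88s88s8888s88s8888s8888s88s8888s88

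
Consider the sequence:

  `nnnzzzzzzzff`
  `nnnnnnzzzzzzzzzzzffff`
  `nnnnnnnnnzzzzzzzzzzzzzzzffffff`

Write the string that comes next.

nnnnnnnnnnnnzzzzzzzzzzzzzzzzzzzffffffff

Each string has the form n^{3n} z^{4n+3} f^{2n} (n = 1, 2, …).
At n = 4 the blocks have lengths 12, 19, 8.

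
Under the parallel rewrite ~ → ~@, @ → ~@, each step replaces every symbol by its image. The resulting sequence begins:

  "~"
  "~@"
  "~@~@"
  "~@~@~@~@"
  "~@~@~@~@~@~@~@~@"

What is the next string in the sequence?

~@~@~@~@~@~@~@~@~@~@~@~@~@~@~@~@

Applying the rule to each of the 16 symbols of ~@~@~@~@~@~@~@~@ gives the pieces ~@ ~@ ~@ ~@ ~@ ~@ ~@ ~@ ~@ ~@ ~@ ~@ ~@ ~@ ~@ ~@, which concatenate to the answer.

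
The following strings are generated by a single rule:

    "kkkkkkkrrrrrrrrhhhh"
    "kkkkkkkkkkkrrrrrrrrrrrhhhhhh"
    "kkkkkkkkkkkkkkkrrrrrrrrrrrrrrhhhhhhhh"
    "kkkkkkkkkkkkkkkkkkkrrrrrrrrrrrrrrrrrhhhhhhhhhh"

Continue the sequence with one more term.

kkkkkkkkkkkkkkkkkkkkkkkrrrrrrrrrrrrrrrrrrrrhhhhhhhhhhhh

The n-th term is 4n-1 k's then 3n+2 r's then 2n h's, where the shown terms are n = 2, 3, 4, 5.
For the next term, n = 6, so the run lengths are 23, 20, 12.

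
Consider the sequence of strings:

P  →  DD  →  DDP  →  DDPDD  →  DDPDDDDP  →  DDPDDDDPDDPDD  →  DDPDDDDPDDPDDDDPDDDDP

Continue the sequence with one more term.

DDPDDDDPDDPDDDDPDDDDPDDPDDDDPDDPDD

Each term (from the third on) is the previous term followed by the one before it: term 3 = DD·P = DDP.
Continuing: DDPDDDDPDDPDDDDPDDDDP · DDPDDDDPDDPDD gives term 8.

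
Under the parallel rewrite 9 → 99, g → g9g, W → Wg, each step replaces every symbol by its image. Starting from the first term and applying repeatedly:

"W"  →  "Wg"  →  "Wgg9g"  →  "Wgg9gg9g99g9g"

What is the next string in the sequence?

Rewriting the 13 symbols of Wgg9gg9g99g9g one by one yields Wg g9g g9g 99 g9g g9g 99 g9g 99 99 g9g 99 g9g; concatenated:

Wgg9gg9g99g9gg9g99g9g9999g9g99g9g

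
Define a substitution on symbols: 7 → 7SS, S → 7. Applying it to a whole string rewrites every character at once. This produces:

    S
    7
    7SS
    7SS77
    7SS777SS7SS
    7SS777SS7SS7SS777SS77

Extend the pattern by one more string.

7SS777SS7SS7SS777SS777SS777SS7SS7SS777SS7SS

Replace each of the 21 characters of 7SS777SS7SS7SS777SS77 in place — 7SS 7 7 7SS 7SS 7SS 7 7 7SS 7 7 7SS 7 7 7SS 7SS 7SS 7 7 7SS 7SS — and concatenate.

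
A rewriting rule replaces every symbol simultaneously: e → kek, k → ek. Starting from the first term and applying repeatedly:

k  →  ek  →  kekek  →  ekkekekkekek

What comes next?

kekekekkekekkekekekkekekkekek

Rewriting each symbol of ekkekekkekek: e→kek, k→ek, k→ek, e→kek, k→ek, e→kek, k→ek, k→ek, e→kek, k→ek, e→kek, k→ek, which concatenates to kek ek ek kek ek kek ek ek kek ek kek ek.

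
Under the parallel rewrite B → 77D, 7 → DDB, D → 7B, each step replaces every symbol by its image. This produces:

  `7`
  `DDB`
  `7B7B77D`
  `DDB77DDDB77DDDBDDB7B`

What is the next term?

Rewriting the 20 symbols of DDB77DDDB77DDDBDDB7B one by one yields 7B 7B 77D DDB DDB 7B 7B 7B 77D DDB DDB 7B 7B 7B 77D 7B 7B 77D DDB 77D; concatenated:

7B7B77DDDBDDB7B7B7B77DDDBDDB7B7B7B77D7B7B77DDDB77D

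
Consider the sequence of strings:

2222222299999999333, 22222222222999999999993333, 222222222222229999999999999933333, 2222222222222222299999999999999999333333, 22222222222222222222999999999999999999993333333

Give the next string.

The n-th term is 3n+2 2's then 3n+2 9's then n+1 3's, where the shown terms are n = 2, 3, 4, 5, 6.
For the next term, n = 7, so the run lengths are 23, 23, 8.

222222222222222222222229999999999999999999999933333333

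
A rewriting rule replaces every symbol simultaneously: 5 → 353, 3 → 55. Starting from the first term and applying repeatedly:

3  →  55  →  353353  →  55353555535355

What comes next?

Rewriting the 14 symbols of 55353555535355 one by one yields 353 353 55 353 55 353 353 353 353 55 353 55 353 353; concatenated:

35335355353553533533533535535355353353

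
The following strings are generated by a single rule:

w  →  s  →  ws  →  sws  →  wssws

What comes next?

swswssws

This is a Fibonacci-style word recurrence s(k) = s(k−2)·s(k−1): e.g. w·s = ws.
Continuing: sws · wssws gives term 6.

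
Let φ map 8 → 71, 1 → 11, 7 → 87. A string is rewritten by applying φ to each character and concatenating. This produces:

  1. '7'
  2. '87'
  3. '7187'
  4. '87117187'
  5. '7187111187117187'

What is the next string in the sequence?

87117187111111117187111187117187

φ(7187111187117187) expands symbol-by-symbol to 87 11 71 87 11 11 11 11 71 87 11 11 87 11 71 87; joining the 16 pieces gives the next term.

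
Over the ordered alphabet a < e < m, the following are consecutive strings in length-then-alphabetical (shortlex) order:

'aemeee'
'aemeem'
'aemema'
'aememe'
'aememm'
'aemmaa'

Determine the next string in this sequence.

aemmae

Find the rightmost character of aemmaa below m, bump it to the next letter, and reset everything to its right to a.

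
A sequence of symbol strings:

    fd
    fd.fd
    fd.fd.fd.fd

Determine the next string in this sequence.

fd.fd.fd.fd.fd.fd.fd.fd

s(k+1) = s(k)·.·s(k) — each term doubles the last with '.' between the halves.
So the next term is two copies of fd.fd.fd.fd with '.' between the halves.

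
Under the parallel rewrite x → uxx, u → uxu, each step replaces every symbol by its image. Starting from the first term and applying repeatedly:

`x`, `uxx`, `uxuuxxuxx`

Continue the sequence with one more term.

Expanding uxuuxxuxx: u→uxu, x→uxx, u→uxu, u→uxu, x→uxx, x→uxx, u→uxu, x→uxx, x→uxx. Concatenated: uxu uxx uxu uxu uxx uxx uxu uxx uxx.

uxuuxxuxuuxuuxxuxxuxuuxxuxx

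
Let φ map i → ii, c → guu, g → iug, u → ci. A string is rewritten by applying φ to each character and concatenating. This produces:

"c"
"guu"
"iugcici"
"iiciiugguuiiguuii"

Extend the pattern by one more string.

iiiiguuiiiiciiugiugciciiiiiiugciciiiii

Replace each of the 17 characters of iiciiugguuiiguuii in place — ii ii guu ii ii ci iug iug ci ci ii ii iug ci ci ii ii — and concatenate.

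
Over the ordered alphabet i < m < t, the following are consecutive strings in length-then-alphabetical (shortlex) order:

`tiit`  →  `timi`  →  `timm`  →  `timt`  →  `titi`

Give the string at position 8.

Advancing 3 positions from titi through titi → titm → titt reaches term 8.

tmii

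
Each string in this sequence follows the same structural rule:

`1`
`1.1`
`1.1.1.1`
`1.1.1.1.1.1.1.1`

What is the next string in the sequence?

Each string is two copies of the previous one joined by '.'.
So the next term is two copies of 1.1.1.1.1.1.1.1 with '.' between the halves.

1.1.1.1.1.1.1.1.1.1.1.1.1.1.1.1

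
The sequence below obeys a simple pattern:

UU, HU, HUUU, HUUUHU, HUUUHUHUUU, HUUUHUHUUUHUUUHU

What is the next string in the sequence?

HUUUHUHUUUHUUUHUHUUUHUHUUU

Each term (from the third on) is the previous term followed by the one before it: term 3 = HU·UU = HUUU.
Continuing: HUUUHUHUUUHUUUHU · HUUUHUHUUU gives term 7.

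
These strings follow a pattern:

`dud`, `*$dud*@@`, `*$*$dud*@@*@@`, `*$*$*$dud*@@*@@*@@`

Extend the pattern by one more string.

*$*$*$*$dud*@@*@@*@@*@@

Each term wraps the previous one in *$ on the left and *@@ on the right.
One more step from *$*$*$dud*@@*@@*@@ gives the answer.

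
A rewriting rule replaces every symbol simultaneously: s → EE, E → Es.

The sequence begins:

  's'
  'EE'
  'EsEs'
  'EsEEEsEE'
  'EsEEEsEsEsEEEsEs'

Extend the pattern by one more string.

Replace each of the 16 characters of EsEEEsEsEsEEEsEs in place — Es EE Es Es Es EE Es EE Es EE Es Es Es EE Es EE — and concatenate.

EsEEEsEsEsEEEsEEEsEEEsEsEsEEEsEE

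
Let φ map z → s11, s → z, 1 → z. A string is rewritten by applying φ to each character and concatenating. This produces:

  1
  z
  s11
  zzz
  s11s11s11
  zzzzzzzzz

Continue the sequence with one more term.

Rewriting each symbol of zzzzzzzzz: z→s11, z→s11, z→s11, z→s11, z→s11, z→s11, z→s11, z→s11, z→s11, which concatenates to s11 s11 s11 s11 s11 s11 s11 s11 s11.

s11s11s11s11s11s11s11s11s11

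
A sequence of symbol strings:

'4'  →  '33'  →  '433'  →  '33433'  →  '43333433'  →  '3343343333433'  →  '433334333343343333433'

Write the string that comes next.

This is a Fibonacci-style word recurrence s(k) = s(k−2)·s(k−1): e.g. 4·33 = 433.
Continuing: 3343343333433 · 433334333343343333433 gives term 8.

3343343333433433334333343343333433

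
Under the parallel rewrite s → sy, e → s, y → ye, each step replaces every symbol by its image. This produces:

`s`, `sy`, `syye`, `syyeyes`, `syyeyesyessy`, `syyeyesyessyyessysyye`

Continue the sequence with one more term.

syyeyesyessyyessysyyeyessysyyesyyeyes

φ(syyeyesyessyyessysyye) expands symbol-by-symbol to sy ye ye s ye s sy ye s sy sy ye ye s sy sy ye sy ye ye s; joining the 21 pieces gives the next term.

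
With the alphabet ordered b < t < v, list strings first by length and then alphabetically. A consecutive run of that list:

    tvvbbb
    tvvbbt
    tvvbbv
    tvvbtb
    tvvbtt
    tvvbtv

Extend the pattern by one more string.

The successor of tvvbtv increments the rightmost position that isn't already v and resets every position after it to b.

tvvbvb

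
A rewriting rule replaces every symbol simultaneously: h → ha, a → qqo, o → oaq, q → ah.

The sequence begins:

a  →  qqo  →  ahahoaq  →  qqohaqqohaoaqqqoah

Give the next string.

φ(qqohaqqohaoaqqqoah) expands symbol-by-symbol to ah ah oaq ha qqo ah ah oaq ha qqo oaq qqo ah ah ah oaq qqo ha; joining the 18 pieces gives the next term.

ahahoaqhaqqoahahoaqhaqqooaqqqoahahahoaqqqoha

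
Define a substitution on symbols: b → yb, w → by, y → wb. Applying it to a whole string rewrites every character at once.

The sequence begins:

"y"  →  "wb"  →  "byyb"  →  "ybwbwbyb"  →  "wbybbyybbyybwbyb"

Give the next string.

Rewriting the 16 symbols of wbybbyybbyybwbyb one by one yields by yb wb yb yb wb wb yb yb wb wb yb by yb wb yb; concatenated:

byybwbybybwbwbybybwbwbybbyybwbyb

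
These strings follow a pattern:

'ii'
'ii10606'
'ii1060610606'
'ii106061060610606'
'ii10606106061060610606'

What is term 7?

ii106061060610606106061060610606

The strings grow by a fixed suffix 10606 each time.
From ii10606106061060610606, 2 further steps: ii10606106061060610606 → ii1060610606106061060610606 → (answer).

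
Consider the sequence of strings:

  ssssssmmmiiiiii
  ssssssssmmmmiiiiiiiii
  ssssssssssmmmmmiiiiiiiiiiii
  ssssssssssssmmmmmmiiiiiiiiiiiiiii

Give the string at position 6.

ssssssssssssssssmmmmmmmmiiiiiiiiiiiiiiiiiiiii

Term n consists of 2n+2 s's, followed by n+1 m's, followed by 3n i's, where the shown terms are n = 2, 3, 4, 5.
Setting n = 7 gives 16, 8, 21 characters in each block.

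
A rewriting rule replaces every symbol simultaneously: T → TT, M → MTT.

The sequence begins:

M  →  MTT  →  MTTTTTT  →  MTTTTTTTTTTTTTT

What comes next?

Rewriting the 15 symbols of MTTTTTTTTTTTTTT one by one yields MTT TT TT TT TT TT TT TT TT TT TT TT TT TT TT; concatenated:

MTTTTTTTTTTTTTTTTTTTTTTTTTTTTTT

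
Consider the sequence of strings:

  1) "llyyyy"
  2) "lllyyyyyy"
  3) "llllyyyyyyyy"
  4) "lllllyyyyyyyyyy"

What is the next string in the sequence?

llllllyyyyyyyyyyyy

Reading off run lengths: l runs 2, 3, 4, 5; y runs 4, 6, 8, 10 — each is linear in n, where the shown terms are n = 2, 3, 4, 5.
Setting n = 6 gives 6, 12 characters in each block.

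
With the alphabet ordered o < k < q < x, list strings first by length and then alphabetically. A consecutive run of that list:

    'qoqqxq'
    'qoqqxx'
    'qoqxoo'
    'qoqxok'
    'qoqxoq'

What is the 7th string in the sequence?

Stepping forward 2 times from qoqxoq: qoqxoq → qoqxox, then the target.

qoqxko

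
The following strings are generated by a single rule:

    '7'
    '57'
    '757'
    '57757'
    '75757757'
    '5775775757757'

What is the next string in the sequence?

757577575775775757757

This is a Fibonacci-style word recurrence s(k) = s(k−2)·s(k−1): e.g. 7·57 = 757.
Continuing: 75757757 · 5775775757757 gives term 7.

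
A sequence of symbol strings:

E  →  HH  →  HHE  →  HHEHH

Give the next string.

HHEHHHHE

Each term (from the third on) is the previous term followed by the one before it: term 3 = HH·E = HHE.
The next term joins HHEHH and HHE.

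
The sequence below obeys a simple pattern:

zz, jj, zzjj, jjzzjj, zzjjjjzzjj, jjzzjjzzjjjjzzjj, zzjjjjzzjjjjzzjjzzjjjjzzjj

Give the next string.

This is a Fibonacci-style word recurrence s(k) = s(k−2)·s(k−1): e.g. zz·jj = zzjj.
The next term joins jjzzjjzzjjjjzzjj and zzjjjjzzjjjjzzjjzzjjjjzzjj.

jjzzjjzzjjjjzzjjzzjjjjzzjjjjzzjjzzjjjjzzjj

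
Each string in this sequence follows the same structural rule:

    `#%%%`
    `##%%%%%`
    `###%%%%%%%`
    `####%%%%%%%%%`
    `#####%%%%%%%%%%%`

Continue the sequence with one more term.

######%%%%%%%%%%%%%

The n-th term is n #'s then 2n+1 %'s (n = 1, 2, …).
At n = 6 the blocks have lengths 6, 13.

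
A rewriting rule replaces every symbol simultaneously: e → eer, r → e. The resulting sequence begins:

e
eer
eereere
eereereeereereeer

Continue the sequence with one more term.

Rewriting the 17 symbols of eereereeereereeer one by one yields eer eer e eer eer e eer eer eer e eer eer e eer eer eer e; concatenated:

eereereeereereeereereereeereereeereereere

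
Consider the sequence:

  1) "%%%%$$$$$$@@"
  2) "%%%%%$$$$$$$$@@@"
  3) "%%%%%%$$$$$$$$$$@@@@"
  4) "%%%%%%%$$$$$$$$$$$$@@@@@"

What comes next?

Reading off run lengths: % runs 4, 5, 6, 7; $ runs 6, 8, 10, 12; @ runs 2, 3, 4, 5 — each is linear in n, where the shown terms are n = 3, 4, 5, 6.
Setting n = 7 gives 8, 14, 6 characters in each block.

%%%%%%%%$$$$$$$$$$$$$$@@@@@@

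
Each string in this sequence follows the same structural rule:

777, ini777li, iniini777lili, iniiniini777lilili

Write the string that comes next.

Every step adds ini to the front and li to the end of the previous string.
One more step from iniiniini777lilili gives the answer.

iniiniiniini777lililili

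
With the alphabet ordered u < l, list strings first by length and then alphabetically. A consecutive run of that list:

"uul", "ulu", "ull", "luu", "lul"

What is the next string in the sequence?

Find the rightmost character of lul below l, bump it to the next letter, and reset everything to its right to u.

llu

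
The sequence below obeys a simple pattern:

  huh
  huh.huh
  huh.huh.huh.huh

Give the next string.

Every step duplicates the string with '.' between the halves.
So the next term is two copies of huh.huh.huh.huh with '.' between the halves.

huh.huh.huh.huh.huh.huh.huh.huh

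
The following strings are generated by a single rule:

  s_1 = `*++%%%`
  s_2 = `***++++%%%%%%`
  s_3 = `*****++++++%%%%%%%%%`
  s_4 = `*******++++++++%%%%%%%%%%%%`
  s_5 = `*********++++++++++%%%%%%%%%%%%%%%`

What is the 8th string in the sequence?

Reading off run lengths: * runs 1, 3, 5, 7, 9; + runs 2, 4, 6, 8, 10; % runs 3, 6, 9, 12, 15 — each is linear in n (n = 1, 2, …).
Setting n = 8 gives 15, 16, 24 characters in each block.

***************++++++++++++++++%%%%%%%%%%%%%%%%%%%%%%%%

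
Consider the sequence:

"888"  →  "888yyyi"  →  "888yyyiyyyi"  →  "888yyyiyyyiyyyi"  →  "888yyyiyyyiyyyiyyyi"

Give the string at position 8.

Every step adds yyyi to the end: s(k+1) = s(k)·yyyi.
From 888yyyiyyyiyyyiyyyi, 3 further steps: 888yyyiyyyiyyyiyyyi → 888yyyiyyyiyyyiyyyiyyyi → 888yyyiyyyiyyyiyyyiyyyiyyyi → (answer).

888yyyiyyyiyyyiyyyiyyyiyyyiyyyi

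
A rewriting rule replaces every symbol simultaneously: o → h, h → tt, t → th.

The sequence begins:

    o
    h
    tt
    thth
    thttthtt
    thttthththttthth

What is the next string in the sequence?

Rewriting the 16 symbols of thttthththttthth one by one yields th tt th th th tt th tt th tt th th th tt th tt; concatenated:

thttthththttthttthttthththttthtt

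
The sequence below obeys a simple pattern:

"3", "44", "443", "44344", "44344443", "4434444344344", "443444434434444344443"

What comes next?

From term 3 onward, concatenate the last term with the second-to-last: 44·3 = 443, 443·44 = 44344, …
So term 8 is 443444434434444344443·4434444344344.

4434444344344443444434434444344344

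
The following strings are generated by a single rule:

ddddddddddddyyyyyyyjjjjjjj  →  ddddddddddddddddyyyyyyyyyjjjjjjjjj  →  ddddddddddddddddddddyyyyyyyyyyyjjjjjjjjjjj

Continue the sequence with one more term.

Each string has the form d^{4n} y^{2n+1} j^{2n+1}, where the shown terms are n = 3, 4, 5.
For the next term, n = 6, so the run lengths are 24, 13, 13.

ddddddddddddddddddddddddyyyyyyyyyyyyyjjjjjjjjjjjjj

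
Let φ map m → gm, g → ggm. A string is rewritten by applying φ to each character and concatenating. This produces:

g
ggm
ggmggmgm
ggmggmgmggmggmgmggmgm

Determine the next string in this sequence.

Applying the rule to each of the 21 symbols of ggmggmgmggmggmgmggmgm gives the pieces ggm ggm gm ggm ggm gm ggm gm ggm ggm gm ggm ggm gm ggm gm ggm ggm gm ggm gm, which concatenate to the answer.

ggmggmgmggmggmgmggmgmggmggmgmggmggmgmggmgmggmggmgmggmgm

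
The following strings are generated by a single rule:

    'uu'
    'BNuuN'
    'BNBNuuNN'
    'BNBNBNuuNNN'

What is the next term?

s(k+1) = BN·s(k)·N, so each term gains BN as a prefix and N as a suffix.
So the next term is BN·BNBNBNuuNNN·N.

BNBNBNBNuuNNNN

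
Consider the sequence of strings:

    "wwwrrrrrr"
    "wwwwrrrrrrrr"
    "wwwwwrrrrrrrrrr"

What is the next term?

wwwwwwrrrrrrrrrrrr

Reading off run lengths: w runs 3, 4, 5; r runs 6, 8, 10 — each is linear in n, where the shown terms are n = 3, 4, 5.
Setting n = 6 gives 6, 12 characters in each block.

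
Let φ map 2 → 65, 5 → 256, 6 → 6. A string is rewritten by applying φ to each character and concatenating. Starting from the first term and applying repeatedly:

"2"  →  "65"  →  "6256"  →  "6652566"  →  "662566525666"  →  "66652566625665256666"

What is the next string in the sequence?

φ(66652566625665256666) expands symbol-by-symbol to 6 6 6 256 65 256 6 6 6 65 256 6 6 256 65 256 6 6 6 6; joining the 20 pieces gives the next term.

666256652566666525666256652566666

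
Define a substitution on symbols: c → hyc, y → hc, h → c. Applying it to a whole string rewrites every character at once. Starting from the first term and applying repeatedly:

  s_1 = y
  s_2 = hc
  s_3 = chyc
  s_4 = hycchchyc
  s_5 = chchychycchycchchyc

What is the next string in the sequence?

Rewriting the 19 symbols of chchychycchycchchyc one by one yields hyc c hyc c hc hyc c hc hyc hyc c hc hyc hyc c hyc c hc hyc; concatenated:

hycchycchchycchchychycchchychycchycchchyc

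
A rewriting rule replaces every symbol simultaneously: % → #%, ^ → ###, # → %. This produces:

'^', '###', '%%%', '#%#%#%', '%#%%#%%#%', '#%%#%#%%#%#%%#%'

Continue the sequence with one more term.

%#%#%%#%%#%#%%#%%#%#%%#%

Replace each of the 15 characters of #%%#%#%%#%#%%#% in place — % #% #% % #% % #% #% % #% % #% #% % #% — and concatenate.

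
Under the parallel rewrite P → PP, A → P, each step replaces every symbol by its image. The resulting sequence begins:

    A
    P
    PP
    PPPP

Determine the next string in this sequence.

Apply φ to PPPP symbol by symbol: P→PP, P→PP, P→PP, P→PP; joined: PP PP PP PP.

PPPPPPPP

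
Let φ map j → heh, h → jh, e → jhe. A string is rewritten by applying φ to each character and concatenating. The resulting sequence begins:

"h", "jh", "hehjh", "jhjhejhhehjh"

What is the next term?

Expanding jhjhejhhehjh: j→heh, h→jh, j→heh, h→jh, e→jhe, j→heh, h→jh, h→jh, e→jhe, h→jh, j→heh, h→jh. Concatenated: heh jh heh jh jhe heh jh jh jhe jh heh jh.

hehjhhehjhjhehehjhjhjhejhhehjh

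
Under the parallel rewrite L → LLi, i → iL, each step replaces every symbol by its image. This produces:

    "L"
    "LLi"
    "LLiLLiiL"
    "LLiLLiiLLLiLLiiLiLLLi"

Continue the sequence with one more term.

LLiLLiiLLLiLLiiLiLLLiLLiLLiiLLLiLLiiLiLLLiiLLLiLLiLLiiL

φ(LLiLLiiLLLiLLiiLiLLLi) expands symbol-by-symbol to LLi LLi iL LLi LLi iL iL LLi LLi LLi iL LLi LLi iL iL LLi iL LLi LLi LLi iL; joining the 21 pieces gives the next term.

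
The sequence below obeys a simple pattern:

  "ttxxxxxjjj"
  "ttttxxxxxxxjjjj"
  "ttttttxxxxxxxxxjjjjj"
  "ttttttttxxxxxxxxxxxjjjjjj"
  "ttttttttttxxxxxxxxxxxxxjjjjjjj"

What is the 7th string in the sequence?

Term n consists of 2n-2 t's, followed by 2n+1 x's, followed by n+1 j's, where the shown terms are n = 2, 3, 4, 5, 6.
At n = 8 the blocks have lengths 14, 17, 9.

ttttttttttttttxxxxxxxxxxxxxxxxxjjjjjjjjj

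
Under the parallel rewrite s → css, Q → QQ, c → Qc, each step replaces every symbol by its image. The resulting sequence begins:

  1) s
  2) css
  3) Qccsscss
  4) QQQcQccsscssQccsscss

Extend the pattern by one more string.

Applying the rule to each of the 20 symbols of QQQcQccsscssQccsscss gives the pieces QQ QQ QQ Qc QQ Qc Qc css css Qc css css QQ Qc Qc css css Qc css css, which concatenate to the answer.

QQQQQQQcQQQcQccsscssQccsscssQQQcQccsscssQccsscss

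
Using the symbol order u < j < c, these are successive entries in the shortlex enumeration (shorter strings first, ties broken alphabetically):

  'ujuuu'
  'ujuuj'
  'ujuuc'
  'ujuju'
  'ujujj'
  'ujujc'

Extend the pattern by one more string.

ujucu

The successor of ujujc increments the rightmost position that isn't already c and resets every position after it to u.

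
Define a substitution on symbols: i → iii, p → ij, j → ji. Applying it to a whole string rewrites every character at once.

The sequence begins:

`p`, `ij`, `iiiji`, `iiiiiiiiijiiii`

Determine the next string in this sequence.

Rewriting the 14 symbols of iiiiiiiiijiiii one by one yields iii iii iii iii iii iii iii iii iii ji iii iii iii iii; concatenated:

iiiiiiiiiiiiiiiiiiiiiiiiiiijiiiiiiiiiiiii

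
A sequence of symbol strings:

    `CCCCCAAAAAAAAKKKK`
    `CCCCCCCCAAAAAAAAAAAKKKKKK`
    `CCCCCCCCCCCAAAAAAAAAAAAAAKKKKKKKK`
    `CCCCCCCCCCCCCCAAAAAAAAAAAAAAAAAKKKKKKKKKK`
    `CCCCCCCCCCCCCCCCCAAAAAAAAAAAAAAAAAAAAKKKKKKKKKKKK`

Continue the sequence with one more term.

CCCCCCCCCCCCCCCCCCCCAAAAAAAAAAAAAAAAAAAAAAAKKKKKKKKKKKKKK

Term n consists of 3n-1 C's, followed by 3n+2 A's, followed by 2n K's, where the shown terms are n = 2, 3, 4, 5, 6.
At n = 7 the blocks have lengths 20, 23, 14.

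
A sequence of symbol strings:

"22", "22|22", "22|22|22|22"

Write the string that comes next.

Each string is two copies of the previous one joined by '|'.
So the next term is two copies of 22|22|22|22 with '|' between the halves.

22|22|22|22|22|22|22|22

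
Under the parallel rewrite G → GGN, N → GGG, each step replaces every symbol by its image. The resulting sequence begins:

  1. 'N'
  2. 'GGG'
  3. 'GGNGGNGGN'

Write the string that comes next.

GGNGGNGGGGGNGGNGGGGGNGGNGGG

Apply φ to GGNGGNGGN symbol by symbol: G→GGN, G→GGN, N→GGG, G→GGN, G→GGN, N→GGG, G→GGN, G→GGN, N→GGG; joined: GGN GGN GGG GGN GGN GGG GGN GGN GGG.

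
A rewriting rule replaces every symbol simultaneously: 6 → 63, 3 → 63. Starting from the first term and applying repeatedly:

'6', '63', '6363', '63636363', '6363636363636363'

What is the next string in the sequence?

Rewriting the 16 symbols of 6363636363636363 one by one yields 63 63 63 63 63 63 63 63 63 63 63 63 63 63 63 63; concatenated:

63636363636363636363636363636363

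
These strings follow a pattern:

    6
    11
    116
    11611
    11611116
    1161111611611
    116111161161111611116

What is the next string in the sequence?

This is a Fibonacci-style word recurrence s(k) = s(k−1)·s(k−2): e.g. 11·6 = 116.
Continuing: 116111161161111611116 · 1161111611611 gives term 8.

1161111611611116111161161111611611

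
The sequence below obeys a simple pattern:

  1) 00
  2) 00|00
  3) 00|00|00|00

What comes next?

Each string is two copies of the previous one joined by '|'.
Doubling 00|00|00|00 with '|' between the halves:

00|00|00|00|00|00|00|00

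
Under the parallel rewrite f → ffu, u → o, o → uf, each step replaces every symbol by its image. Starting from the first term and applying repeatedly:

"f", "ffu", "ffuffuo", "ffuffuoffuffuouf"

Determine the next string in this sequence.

Replace each of the 16 characters of ffuffuoffuffuouf in place — ffu ffu o ffu ffu o uf ffu ffu o ffu ffu o uf o ffu — and concatenate.

ffuffuoffuffuoufffuffuoffuffuoufoffu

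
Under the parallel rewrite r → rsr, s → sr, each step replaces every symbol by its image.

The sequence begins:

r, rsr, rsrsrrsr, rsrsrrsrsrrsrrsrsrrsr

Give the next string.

rsrsrrsrsrrsrrsrsrrsrsrrsrrsrsrrsrrsrsrrsrsrrsrrsrsrrsr

φ(rsrsrrsrsrrsrrsrsrrsr) expands symbol-by-symbol to rsr sr rsr sr rsr rsr sr rsr sr rsr rsr sr rsr rsr sr rsr sr rsr rsr sr rsr; joining the 21 pieces gives the next term.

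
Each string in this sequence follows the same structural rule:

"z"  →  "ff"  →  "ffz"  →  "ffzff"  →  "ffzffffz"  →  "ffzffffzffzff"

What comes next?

This is a Fibonacci-style word recurrence s(k) = s(k−1)·s(k−2): e.g. ff·z = ffz.
Continuing: ffzffffzffzff · ffzffffz gives term 7.

ffzffffzffzffffzffffz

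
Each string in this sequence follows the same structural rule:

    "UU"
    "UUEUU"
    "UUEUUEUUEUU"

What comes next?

Each string is two copies of the previous one joined by 'E'.
So the next term is two copies of UUEUUEUUEUU with 'E' between the halves.

UUEUUEUUEUUEUUEUUEUUEUU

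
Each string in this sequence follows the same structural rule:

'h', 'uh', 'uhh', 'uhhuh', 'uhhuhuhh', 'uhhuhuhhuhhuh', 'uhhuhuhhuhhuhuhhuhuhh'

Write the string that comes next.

From term 3 onward, concatenate the last term with the second-to-last: uh·h = uhh, uhh·uh = uhhuh, …
So term 8 is uhhuhuhhuhhuhuhhuhuhh·uhhuhuhhuhhuh.

uhhuhuhhuhhuhuhhuhuhhuhhuhuhhuhhuh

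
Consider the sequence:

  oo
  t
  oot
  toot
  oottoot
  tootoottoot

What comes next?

oottoottootoottoot

Each term (from the third on) is the two preceding terms concatenated in order: term 3 = oo·t = oot.
So term 7 is oottoot·tootoottoot.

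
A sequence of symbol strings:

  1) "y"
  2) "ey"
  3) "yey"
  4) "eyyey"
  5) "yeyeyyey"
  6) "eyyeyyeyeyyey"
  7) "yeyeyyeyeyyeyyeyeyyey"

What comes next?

From term 3 onward, concatenate the second-to-last term with the last: y·ey = yey, ey·yey = eyyey, …
Continuing: eyyeyyeyeyyey · yeyeyyeyeyyeyyeyeyyey gives term 8.

eyyeyyeyeyyeyyeyeyyeyeyyeyyeyeyyey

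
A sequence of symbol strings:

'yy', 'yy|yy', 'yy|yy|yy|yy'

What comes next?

Every step duplicates the string with '|' between the halves.
One more doubling of yy|yy|yy|yy gives the answer.

yy|yy|yy|yy|yy|yy|yy|yy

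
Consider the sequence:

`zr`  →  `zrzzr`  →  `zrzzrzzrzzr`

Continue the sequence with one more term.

zrzzrzzrzzrzzrzzrzzrzzr

Each string is two copies of the previous one joined by 'z'.
So the next term is two copies of zrzzrzzrzzr with 'z' between the halves.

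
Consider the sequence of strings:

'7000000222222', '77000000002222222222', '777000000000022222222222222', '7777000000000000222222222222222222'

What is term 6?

777777000000000000000022222222222222222222222222

Term n consists of n-1 7's, followed by 2n+2 0's, followed by 4n-2 2's, where the shown terms are n = 2, 3, 4, 5.
At n = 7 the blocks have lengths 6, 16, 26.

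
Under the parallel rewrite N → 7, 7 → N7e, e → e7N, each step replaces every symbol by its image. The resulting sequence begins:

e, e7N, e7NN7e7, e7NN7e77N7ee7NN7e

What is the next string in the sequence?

e7NN7e77N7ee7NN7eN7e7N7ee7Ne7NN7e77N7ee7N

φ(e7NN7e77N7ee7NN7e) expands symbol-by-symbol to e7N N7e 7 7 N7e e7N N7e N7e 7 N7e e7N e7N N7e 7 7 N7e e7N; joining the 17 pieces gives the next term.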